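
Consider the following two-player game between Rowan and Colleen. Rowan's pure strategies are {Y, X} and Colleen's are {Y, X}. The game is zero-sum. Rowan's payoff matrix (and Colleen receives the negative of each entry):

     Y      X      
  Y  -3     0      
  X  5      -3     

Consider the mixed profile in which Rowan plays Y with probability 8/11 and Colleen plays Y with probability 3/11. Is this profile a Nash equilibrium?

Check Colleen's indifference given Rowan's mix p = 8/11:
  payoff from Y = 9/11; payoff from X = 9/11 — equal.
Check Rowan's indifference given Colleen's mix q = 3/11:
  payoff from Y = -9/11; payoff from X = -9/11 — equal.
Both players are indifferent, so neither can profitably deviate.

Yes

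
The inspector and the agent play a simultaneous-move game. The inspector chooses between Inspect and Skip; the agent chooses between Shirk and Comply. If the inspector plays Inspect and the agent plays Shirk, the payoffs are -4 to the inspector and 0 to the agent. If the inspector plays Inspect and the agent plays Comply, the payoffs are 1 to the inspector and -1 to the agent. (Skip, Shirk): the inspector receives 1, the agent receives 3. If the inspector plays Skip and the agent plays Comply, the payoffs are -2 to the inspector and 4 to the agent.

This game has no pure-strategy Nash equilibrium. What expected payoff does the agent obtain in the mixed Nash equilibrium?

3/2

The inspector's mix must leave the agent indifferent between Shirk and Comply.
  the agent's payoff from Shirk: p·0 + (1−p)·3 = -3p + 3
  the agent's payoff from Comply: p·(-1) + (1−p)·4 = -5p + 4
  -3p + 3 = -5p + 4  ⇒  2p = 1  ⇒  p = 1/2.
At equilibrium the agent is indifferent across columns, so the agent's payoff equals the payoff from Shirk: (1/2)·0 + (1/2)·3 = 3/2.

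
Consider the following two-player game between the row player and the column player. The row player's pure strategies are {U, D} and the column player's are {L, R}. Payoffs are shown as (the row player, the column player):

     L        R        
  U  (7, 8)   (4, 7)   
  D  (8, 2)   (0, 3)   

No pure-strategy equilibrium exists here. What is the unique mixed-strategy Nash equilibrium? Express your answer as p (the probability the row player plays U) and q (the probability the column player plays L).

p = 1/2, q = 4/5

Set the column player's expected payoff from L equal to that from R:
  the column player's payoff to L: p·8 + (1−p)·2 = 6p + 2
  the column player's payoff to R: p·7 + (1−p)·3 = 4p + 3
  6p + 2 = 4p + 3  ⇒  2p = 1  ⇒  p = 1/2.
The row player's indifference between U and D determines the column player's mixing probability q:
  the row player's payoff to U: q·7 + (1−q)·4 = 3q + 4
  the row player's payoff to D: q·8 + (1−q)·0 = 8q
  3q + 4 = 8q  ⇒  -5q = -4  ⇒  q = 4/5.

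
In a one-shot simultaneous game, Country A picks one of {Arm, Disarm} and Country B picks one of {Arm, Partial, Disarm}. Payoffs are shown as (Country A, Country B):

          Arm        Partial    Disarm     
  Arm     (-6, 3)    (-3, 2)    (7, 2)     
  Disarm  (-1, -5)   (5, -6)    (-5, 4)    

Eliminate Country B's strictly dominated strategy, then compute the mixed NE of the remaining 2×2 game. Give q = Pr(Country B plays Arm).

q = 12/17

Country B's strategy Partial is strictly dominated by Arm: 3 > 2 and -5 > -6. Eliminate Partial.
Set Country A's expected payoff from Arm equal to that from Disarm:
  Country A's payoff from Arm: q·(-6) + (1−q)·7 = -13q + 7
  Country A's payoff from Disarm: q·(-1) + (1−q)·(-5) = 4q - 5
  -13q + 7 = 4q - 5  ⇒  -17q = -12  ⇒  q = 12/17.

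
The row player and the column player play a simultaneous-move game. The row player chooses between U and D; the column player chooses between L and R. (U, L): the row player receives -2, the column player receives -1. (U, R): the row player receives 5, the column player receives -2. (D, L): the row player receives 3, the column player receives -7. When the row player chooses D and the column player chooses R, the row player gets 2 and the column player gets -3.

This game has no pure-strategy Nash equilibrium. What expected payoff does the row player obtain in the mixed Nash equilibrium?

The row player's indifference between U and D determines the column player's mixing probability q:
  the row player's expected payoff from U: q·(-2) + (1−q)·5 = -7q + 5
  the row player's expected payoff from D: q·3 + (1−q)·2 = q + 2
  -7q + 5 = q + 2  ⇒  -8q = -3  ⇒  q = 3/8.
At equilibrium the row player is indifferent across rows, so the row player's payoff equals the payoff from U: (3/8)·(-2) + (5/8)·5 = 19/8.

19/8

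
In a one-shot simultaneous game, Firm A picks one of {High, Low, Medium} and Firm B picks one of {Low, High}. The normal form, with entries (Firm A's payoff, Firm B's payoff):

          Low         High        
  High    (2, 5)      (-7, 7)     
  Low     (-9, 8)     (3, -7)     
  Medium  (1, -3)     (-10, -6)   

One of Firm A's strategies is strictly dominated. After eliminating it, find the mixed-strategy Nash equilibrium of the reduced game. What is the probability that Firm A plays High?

p = 15/17

Firm A's strategy Medium is strictly dominated by High: 2 > 1 and -7 > -10. Eliminate Medium.
For Firm B to be willing to mix, Firm B must be indifferent between Low and High, which pins down Firm A's mix.
  Firm B's payoff to Low: p·5 + (1−p)·8 = -3p + 8
  Firm B's payoff to High: p·7 + (1−p)·(-7) = 14p - 7
  -3p + 8 = 14p - 7  ⇒  -17p = -15  ⇒  p = 15/17.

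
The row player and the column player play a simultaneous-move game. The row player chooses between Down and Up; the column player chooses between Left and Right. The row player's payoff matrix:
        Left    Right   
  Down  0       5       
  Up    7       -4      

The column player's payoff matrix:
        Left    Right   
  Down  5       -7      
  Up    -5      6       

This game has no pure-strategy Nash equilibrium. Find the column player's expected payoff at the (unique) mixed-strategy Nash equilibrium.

-5/23

The row player's mix must leave the column player indifferent between Left and Right.
  the column player's payoff from Left: p·5 + (1−p)·(-5) = 10p - 5
  the column player's payoff from Right: p·(-7) + (1−p)·6 = -13p + 6
  10p - 5 = -13p + 6  ⇒  23p = 11  ⇒  p = 11/23.
At equilibrium the column player is indifferent across columns, so the column player's payoff equals the payoff from Left: (11/23)·5 + (12/23)·(-5) = -5/23.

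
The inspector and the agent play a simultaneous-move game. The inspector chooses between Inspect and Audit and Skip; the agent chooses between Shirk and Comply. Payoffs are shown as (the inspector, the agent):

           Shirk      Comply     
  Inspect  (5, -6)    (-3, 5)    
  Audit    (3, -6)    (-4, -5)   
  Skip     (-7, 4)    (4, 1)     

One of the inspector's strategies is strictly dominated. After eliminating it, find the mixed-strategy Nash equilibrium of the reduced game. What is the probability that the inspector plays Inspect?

The inspector's strategy Audit is strictly dominated by Inspect: 5 > 3 and -3 > -4. Eliminate Audit.
The agent's indifference between Shirk and Comply determines the inspector's mixing probability p:
  the agent's payoff to Shirk: p·(-6) + (1−p)·4 = -10p + 4
  the agent's payoff to Comply: p·5 + (1−p)·1 = 4p + 1
  -10p + 4 = 4p + 1  ⇒  -14p = -3  ⇒  p = 3/14.

p = 3/14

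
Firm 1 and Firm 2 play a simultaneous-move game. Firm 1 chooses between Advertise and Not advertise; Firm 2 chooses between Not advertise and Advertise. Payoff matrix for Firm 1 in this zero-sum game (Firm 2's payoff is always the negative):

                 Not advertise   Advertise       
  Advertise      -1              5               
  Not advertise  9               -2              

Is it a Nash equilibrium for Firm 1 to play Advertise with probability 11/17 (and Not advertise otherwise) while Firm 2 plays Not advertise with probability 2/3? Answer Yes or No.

No

Given Firm 2's mix q = 2/3, Firm 1's payoff from Advertise is 1 but from Not advertise is 16/3. Firm 1 strictly prefers Not advertise, so Firm 1 would not mix.
So the proposed profile is not a Nash equilibrium.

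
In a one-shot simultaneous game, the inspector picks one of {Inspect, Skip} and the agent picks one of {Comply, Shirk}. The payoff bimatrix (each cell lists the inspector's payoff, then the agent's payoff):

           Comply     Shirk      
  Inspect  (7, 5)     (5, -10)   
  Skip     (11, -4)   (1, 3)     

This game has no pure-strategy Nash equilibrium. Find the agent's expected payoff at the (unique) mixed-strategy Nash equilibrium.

For the agent to be willing to mix, the agent must be indifferent between Comply and Shirk, which pins down the inspector's mix.
  the agent's payoff from Comply: p·5 + (1−p)·(-4) = 9p - 4
  the agent's payoff from Shirk: p·(-10) + (1−p)·3 = -13p + 3
  9p - 4 = -13p + 3  ⇒  22p = 7  ⇒  p = 7/22.
At equilibrium the agent is indifferent across columns, so the agent's payoff equals the payoff from Comply: (7/22)·5 + (15/22)·(-4) = -25/22.

-25/22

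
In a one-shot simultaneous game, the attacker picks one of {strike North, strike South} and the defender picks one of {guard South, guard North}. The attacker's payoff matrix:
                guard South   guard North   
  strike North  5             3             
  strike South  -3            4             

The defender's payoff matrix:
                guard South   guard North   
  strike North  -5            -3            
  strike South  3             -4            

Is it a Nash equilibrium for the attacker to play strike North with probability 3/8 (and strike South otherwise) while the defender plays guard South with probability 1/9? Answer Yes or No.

No

Given the attacker's mix p = 3/8, the defender's payoff from guard South is 0 but from guard North is -29/8. The defender strictly prefers guard South, so the defender would not mix.
So the proposed profile is not a Nash equilibrium.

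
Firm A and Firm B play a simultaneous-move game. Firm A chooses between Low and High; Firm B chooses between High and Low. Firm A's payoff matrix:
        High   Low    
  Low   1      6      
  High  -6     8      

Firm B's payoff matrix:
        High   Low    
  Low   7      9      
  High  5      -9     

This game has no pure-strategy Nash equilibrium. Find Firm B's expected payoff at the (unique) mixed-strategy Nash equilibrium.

27/4

Set Firm B's expected payoff from High equal to that from Low:
  Firm B's payoff from High: p·7 + (1−p)·5 = 2p + 5
  Firm B's payoff from Low: p·9 + (1−p)·(-9) = 18p - 9
  2p + 5 = 18p - 9  ⇒  -16p = -14  ⇒  p = 7/8.
At equilibrium Firm B is indifferent across columns, so Firm B's payoff equals the payoff from High: (7/8)·7 + (1/8)·5 = 27/4.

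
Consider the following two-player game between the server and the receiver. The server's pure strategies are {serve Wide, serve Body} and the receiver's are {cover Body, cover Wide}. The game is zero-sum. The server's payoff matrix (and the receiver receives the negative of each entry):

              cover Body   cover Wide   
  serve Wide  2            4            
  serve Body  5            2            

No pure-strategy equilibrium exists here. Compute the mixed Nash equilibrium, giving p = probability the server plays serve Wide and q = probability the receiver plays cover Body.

The server's mix must leave the receiver indifferent between cover Body and cover Wide.
  the receiver's payoff from cover Body: p·(-2) + (1−p)·(-5) = 3p - 5
  the receiver's payoff from cover Wide: p·(-4) + (1−p)·(-2) = -2p - 2
  3p - 5 = -2p - 2  ⇒  5p = 3  ⇒  p = 3/5.
For the server to be willing to mix, the server must be indifferent between serve Wide and serve Body, which pins down the receiver's mix.
  the server's expected payoff from serve Wide: q·2 + (1−q)·4 = -2q + 4
  the server's expected payoff from serve Body: q·5 + (1−q)·2 = 3q + 2
  -2q + 4 = 3q + 2  ⇒  -5q = -2  ⇒  q = 2/5.

p = 3/5, q = 2/5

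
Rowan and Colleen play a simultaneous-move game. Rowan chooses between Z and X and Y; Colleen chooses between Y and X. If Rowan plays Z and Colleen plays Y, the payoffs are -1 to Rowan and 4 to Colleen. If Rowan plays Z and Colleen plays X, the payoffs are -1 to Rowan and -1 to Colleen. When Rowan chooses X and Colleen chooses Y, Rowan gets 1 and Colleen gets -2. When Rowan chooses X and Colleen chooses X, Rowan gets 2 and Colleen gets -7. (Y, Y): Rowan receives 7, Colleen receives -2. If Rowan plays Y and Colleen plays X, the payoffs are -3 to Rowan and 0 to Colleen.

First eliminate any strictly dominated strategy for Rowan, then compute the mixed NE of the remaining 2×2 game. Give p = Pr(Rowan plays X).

Rowan's strategy Z is strictly dominated by X: 1 > -1 and 2 > -1. Eliminate Z.
Rowan's mix must leave Colleen indifferent between Y and X.
  Colleen's expected payoff from Y: p·(-2) + (1−p)·(-2) = -2
  Colleen's expected payoff from X: p·(-7) + (1−p)·0 = -7p
  -2 = -7p  ⇒  7p = 2  ⇒  p = 2/7.

p = 2/7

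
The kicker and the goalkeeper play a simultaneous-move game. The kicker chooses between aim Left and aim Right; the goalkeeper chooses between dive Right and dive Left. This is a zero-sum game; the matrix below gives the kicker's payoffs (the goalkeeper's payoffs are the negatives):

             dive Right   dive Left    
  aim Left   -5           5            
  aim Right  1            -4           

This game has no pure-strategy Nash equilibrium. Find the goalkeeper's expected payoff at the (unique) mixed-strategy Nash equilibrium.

In a mixed equilibrium the goalkeeper is indifferent between dive Right and dive Left; this condition fixes p.
  the goalkeeper's expected payoff from dive Right: p·5 + (1−p)·(-1) = 6p - 1
  the goalkeeper's expected payoff from dive Left: p·(-5) + (1−p)·4 = -9p + 4
  6p - 1 = -9p + 4  ⇒  15p = 5  ⇒  p = 1/3.
At equilibrium the goalkeeper is indifferent across columns, so the goalkeeper's payoff equals the payoff from dive Right: (1/3)·5 + (2/3)·(-1) = 1.

1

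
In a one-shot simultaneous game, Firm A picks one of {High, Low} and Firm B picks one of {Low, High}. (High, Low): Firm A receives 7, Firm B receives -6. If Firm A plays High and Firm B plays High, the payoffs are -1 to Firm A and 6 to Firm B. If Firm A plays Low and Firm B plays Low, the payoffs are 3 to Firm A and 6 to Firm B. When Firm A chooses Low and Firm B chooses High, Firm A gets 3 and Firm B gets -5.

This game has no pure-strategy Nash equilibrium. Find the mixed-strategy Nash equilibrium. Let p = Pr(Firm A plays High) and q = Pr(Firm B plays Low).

For Firm B to be willing to mix, Firm B must be indifferent between Low and High, which pins down Firm A's mix.
  Firm B's payoff from Low: p·(-6) + (1−p)·6 = -12p + 6
  Firm B's payoff from High: p·6 + (1−p)·(-5) = 11p - 5
  -12p + 6 = 11p - 5  ⇒  -23p = -11  ⇒  p = 11/23.
Firm B's mix must leave Firm A indifferent between High and Low.
  Firm A's expected payoff from High: q·7 + (1−q)·(-1) = 8q - 1
  Firm A's expected payoff from Low: q·3 + (1−q)·3 = 3
  8q - 1 = 3  ⇒  8q = 4  ⇒  q = 1/2.

p = 11/23, q = 1/2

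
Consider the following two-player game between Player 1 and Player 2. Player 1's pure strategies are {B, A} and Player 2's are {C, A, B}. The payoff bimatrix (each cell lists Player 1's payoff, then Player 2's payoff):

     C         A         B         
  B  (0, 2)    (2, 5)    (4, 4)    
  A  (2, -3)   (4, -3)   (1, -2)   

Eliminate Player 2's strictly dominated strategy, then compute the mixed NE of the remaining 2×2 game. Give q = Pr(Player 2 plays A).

Player 2's strategy C is strictly dominated by B: 4 > 2 and -2 > -3. Eliminate C.
Player 2's mix must leave Player 1 indifferent between B and A.
  Player 1's expected payoff from B: q·2 + (1−q)·4 = -2q + 4
  Player 1's expected payoff from A: q·4 + (1−q)·1 = 3q + 1
  -2q + 4 = 3q + 1  ⇒  -5q = -3  ⇒  q = 3/5.

q = 3/5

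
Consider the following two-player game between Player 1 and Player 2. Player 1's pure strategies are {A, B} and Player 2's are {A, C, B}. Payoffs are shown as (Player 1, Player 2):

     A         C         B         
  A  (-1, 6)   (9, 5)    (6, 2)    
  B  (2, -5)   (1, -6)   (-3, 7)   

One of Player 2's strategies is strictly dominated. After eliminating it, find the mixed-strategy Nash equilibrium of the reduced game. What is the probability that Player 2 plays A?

q = 3/4

Player 2's strategy C is strictly dominated by A: 6 > 5 and -5 > -6. Eliminate C.
Player 1's indifference between A and B determines Player 2's mixing probability q:
  Player 1's payoff from A: q·(-1) + (1−q)·6 = -7q + 6
  Player 1's payoff from B: q·2 + (1−q)·(-3) = 5q - 3
  -7q + 6 = 5q - 3  ⇒  -12q = -9  ⇒  q = 3/4.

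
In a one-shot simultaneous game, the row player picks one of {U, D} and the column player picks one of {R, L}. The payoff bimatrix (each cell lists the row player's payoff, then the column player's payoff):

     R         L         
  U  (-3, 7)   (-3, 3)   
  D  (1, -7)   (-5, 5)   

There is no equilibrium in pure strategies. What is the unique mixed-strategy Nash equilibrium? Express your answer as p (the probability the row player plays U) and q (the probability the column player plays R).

The column player's indifference between R and L determines the row player's mixing probability p:
  the column player's payoff from R: p·7 + (1−p)·(-7) = 14p - 7
  the column player's payoff from L: p·3 + (1−p)·5 = -2p + 5
  14p - 7 = -2p + 5  ⇒  16p = 12  ⇒  p = 3/4.
Set the row player's expected payoff from U equal to that from D:
  the row player's payoff from U: q·(-3) + (1−q)·(-3) = -3
  the row player's payoff from D: q·1 + (1−q)·(-5) = 6q - 5
  -3 = 6q - 5  ⇒  -6q = -2  ⇒  q = 1/3.

p = 3/4, q = 1/3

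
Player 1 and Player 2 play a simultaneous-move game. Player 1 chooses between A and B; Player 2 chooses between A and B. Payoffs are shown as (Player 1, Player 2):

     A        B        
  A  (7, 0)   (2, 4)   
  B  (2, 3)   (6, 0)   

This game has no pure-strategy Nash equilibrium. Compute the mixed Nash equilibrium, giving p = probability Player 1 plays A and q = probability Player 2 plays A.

Set Player 2's expected payoff from A equal to that from B:
  Player 2's payoff from A: p·0 + (1−p)·3 = -3p + 3
  Player 2's payoff from B: p·4 + (1−p)·0 = 4p
  -3p + 3 = 4p  ⇒  -7p = -3  ⇒  p = 3/7.
Player 2's mix must leave Player 1 indifferent between A and B.
  Player 1's expected payoff from A: q·7 + (1−q)·2 = 5q + 2
  Player 1's expected payoff from B: q·2 + (1−q)·6 = -4q + 6
  5q + 2 = -4q + 6  ⇒  9q = 4  ⇒  q = 4/9.

p = 3/7, q = 4/9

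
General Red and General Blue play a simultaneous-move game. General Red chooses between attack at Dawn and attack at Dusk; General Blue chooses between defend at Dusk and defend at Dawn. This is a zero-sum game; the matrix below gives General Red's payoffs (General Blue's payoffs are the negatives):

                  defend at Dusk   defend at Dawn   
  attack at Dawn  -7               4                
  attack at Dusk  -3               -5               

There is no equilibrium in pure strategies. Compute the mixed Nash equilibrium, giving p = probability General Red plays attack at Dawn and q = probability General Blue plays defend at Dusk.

For General Blue to be willing to mix, General Blue must be indifferent between defend at Dusk and defend at Dawn, which pins down General Red's mix.
  General Blue's expected payoff from defend at Dusk: p·7 + (1−p)·3 = 4p + 3
  General Blue's expected payoff from defend at Dawn: p·(-4) + (1−p)·5 = -9p + 5
  4p + 3 = -9p + 5  ⇒  13p = 2  ⇒  p = 2/13.
Set General Red's expected payoff from attack at Dawn equal to that from attack at Dusk:
  General Red's payoff from attack at Dawn: q·(-7) + (1−q)·4 = -11q + 4
  General Red's payoff from attack at Dusk: q·(-3) + (1−q)·(-5) = 2q - 5
  -11q + 4 = 2q - 5  ⇒  -13q = -9  ⇒  q = 9/13.

p = 2/13, q = 9/13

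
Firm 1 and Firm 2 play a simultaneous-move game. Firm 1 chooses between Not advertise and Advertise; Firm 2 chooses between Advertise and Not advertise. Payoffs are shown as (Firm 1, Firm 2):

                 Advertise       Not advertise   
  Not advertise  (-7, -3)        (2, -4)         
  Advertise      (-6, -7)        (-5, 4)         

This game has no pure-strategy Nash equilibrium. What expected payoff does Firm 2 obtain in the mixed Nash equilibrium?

For Firm 2 to be willing to mix, Firm 2 must be indifferent between Advertise and Not advertise, which pins down Firm 1's mix.
  Firm 2's expected payoff from Advertise: p·(-3) + (1−p)·(-7) = 4p - 7
  Firm 2's expected payoff from Not advertise: p·(-4) + (1−p)·4 = -8p + 4
  4p - 7 = -8p + 4  ⇒  12p = 11  ⇒  p = 11/12.
At equilibrium Firm 2 is indifferent across columns, so Firm 2's payoff equals the payoff from Advertise: (11/12)·(-3) + (1/12)·(-7) = -10/3.

-10/3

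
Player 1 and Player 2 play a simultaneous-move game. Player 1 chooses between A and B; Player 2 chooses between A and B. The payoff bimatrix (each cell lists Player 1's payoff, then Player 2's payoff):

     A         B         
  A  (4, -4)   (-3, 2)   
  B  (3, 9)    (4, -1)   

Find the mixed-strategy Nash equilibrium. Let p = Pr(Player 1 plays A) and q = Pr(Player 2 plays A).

For Player 2 to be willing to mix, Player 2 must be indifferent between A and B, which pins down Player 1's mix.
  Player 2's payoff from A: p·(-4) + (1−p)·9 = -13p + 9
  Player 2's payoff from B: p·2 + (1−p)·(-1) = 3p - 1
  -13p + 9 = 3p - 1  ⇒  -16p = -10  ⇒  p = 5/8.
Player 2's mix must leave Player 1 indifferent between A and B.
  Player 1's payoff from A: q·4 + (1−q)·(-3) = 7q - 3
  Player 1's payoff from B: q·3 + (1−q)·4 = -q + 4
  7q - 3 = -q + 4  ⇒  8q = 7  ⇒  q = 7/8.

p = 5/8, q = 7/8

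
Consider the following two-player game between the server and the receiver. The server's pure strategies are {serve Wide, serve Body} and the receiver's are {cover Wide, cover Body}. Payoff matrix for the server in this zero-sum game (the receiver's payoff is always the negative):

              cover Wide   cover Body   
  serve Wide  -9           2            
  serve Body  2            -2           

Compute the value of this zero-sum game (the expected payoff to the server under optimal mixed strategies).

v = -14/15

Set the server's expected payoff from serve Wide equal to that from serve Body:
  the server's expected payoff from serve Wide: q·(-9) + (1−q)·2 = -11q + 2
  the server's expected payoff from serve Body: q·2 + (1−q)·(-2) = 4q - 2
  -11q + 2 = 4q - 2  ⇒  -15q = -4  ⇒  q = 4/15.
The value is the server's expected payoff against this mix (using serve Wide): (4/15)·(-9) + (11/15)·2 = -14/15.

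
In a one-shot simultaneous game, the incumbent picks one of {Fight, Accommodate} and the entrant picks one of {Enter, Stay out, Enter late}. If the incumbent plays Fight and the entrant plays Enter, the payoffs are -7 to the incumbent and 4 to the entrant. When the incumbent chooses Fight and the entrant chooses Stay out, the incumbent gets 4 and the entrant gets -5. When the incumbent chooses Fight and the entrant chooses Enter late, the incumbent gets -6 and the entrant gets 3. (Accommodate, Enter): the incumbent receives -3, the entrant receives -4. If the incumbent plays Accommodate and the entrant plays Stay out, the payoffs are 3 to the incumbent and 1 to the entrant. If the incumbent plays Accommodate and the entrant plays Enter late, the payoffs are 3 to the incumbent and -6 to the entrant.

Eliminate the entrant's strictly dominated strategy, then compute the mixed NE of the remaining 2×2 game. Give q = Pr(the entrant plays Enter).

The entrant's strategy Enter late is strictly dominated by Enter: 4 > 3 and -4 > -6. Eliminate Enter late.
For the incumbent to be willing to mix, the incumbent must be indifferent between Fight and Accommodate, which pins down the entrant's mix.
  the incumbent's payoff to Fight: q·(-7) + (1−q)·4 = -11q + 4
  the incumbent's payoff to Accommodate: q·(-3) + (1−q)·3 = -6q + 3
  -11q + 4 = -6q + 3  ⇒  -5q = -1  ⇒  q = 1/5.

q = 1/5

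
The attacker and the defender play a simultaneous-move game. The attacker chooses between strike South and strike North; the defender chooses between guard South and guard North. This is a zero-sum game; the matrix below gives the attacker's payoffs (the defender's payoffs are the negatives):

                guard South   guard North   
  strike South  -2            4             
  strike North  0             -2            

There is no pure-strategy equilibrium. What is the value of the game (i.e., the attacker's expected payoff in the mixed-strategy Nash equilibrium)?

In a mixed equilibrium the attacker is indifferent between strike South and strike North; this condition fixes q.
  the attacker's payoff from strike South: q·(-2) + (1−q)·4 = -6q + 4
  the attacker's payoff from strike North: q·0 + (1−q)·(-2) = 2q - 2
  -6q + 4 = 2q - 2  ⇒  -8q = -6  ⇒  q = 3/4.
The value is the attacker's expected payoff against this mix (using strike South): (3/4)·(-2) + (1/4)·4 = -1/2.

v = -1/2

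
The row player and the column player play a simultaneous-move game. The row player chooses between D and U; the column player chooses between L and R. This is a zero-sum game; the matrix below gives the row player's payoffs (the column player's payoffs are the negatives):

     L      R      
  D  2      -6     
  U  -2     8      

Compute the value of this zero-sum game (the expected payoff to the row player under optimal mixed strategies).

Set the row player's expected payoff from D equal to that from U:
  the row player's payoff to D: q·2 + (1−q)·(-6) = 8q - 6
  the row player's payoff to U: q·(-2) + (1−q)·8 = -10q + 8
  8q - 6 = -10q + 8  ⇒  18q = 14  ⇒  q = 7/9.
The value is the row player's expected payoff against this mix (using D): (7/9)·2 + (2/9)·(-6) = 2/9.

v = 2/9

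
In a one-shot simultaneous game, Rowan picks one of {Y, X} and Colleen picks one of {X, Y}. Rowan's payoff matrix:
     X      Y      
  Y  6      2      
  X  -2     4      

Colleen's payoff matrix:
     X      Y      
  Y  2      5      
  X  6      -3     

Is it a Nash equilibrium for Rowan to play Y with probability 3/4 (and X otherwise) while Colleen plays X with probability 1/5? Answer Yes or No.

Yes

Check Colleen's indifference given Rowan's mix p = 3/4:
  payoff from X = 3; payoff from Y = 3 — equal.
Check Rowan's indifference given Colleen's mix q = 1/5:
  payoff from Y = 14/5; payoff from X = 14/5 — equal.
Both players are indifferent, so neither can profitably deviate.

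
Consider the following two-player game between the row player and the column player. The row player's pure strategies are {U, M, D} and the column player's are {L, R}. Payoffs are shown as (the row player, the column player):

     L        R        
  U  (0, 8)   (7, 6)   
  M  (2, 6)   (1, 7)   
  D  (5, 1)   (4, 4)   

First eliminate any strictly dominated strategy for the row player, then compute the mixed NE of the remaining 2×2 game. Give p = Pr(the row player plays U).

The row player's strategy M is strictly dominated by D: 5 > 2 and 4 > 1. Eliminate M.
Set the column player's expected payoff from L equal to that from R:
  the column player's expected payoff from L: p·8 + (1−p)·1 = 7p + 1
  the column player's expected payoff from R: p·6 + (1−p)·4 = 2p + 4
  7p + 1 = 2p + 4  ⇒  5p = 3  ⇒  p = 3/5.

p = 3/5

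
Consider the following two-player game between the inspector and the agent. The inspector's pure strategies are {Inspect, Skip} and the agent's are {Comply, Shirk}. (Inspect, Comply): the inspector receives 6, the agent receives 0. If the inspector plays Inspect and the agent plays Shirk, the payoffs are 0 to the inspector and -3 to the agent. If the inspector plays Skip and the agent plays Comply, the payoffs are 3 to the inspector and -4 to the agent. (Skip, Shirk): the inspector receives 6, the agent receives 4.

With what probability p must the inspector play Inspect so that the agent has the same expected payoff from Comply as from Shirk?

p = 8/11

Set the agent's expected payoff from Comply equal to that from Shirk:
  the agent's expected payoff from Comply: p·0 + (1−p)·(-4) = 4p - 4
  the agent's expected payoff from Shirk: p·(-3) + (1−p)·4 = -7p + 4
  4p - 4 = -7p + 4  ⇒  11p = 8  ⇒  p = 8/11.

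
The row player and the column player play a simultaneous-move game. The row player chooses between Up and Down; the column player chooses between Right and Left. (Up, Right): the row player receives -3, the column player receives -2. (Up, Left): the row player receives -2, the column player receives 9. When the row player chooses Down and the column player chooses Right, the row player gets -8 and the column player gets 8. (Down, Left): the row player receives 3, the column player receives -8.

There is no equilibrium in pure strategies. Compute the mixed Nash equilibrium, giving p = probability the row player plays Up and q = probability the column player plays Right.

For the column player to be willing to mix, the column player must be indifferent between Right and Left, which pins down the row player's mix.
  the column player's expected payoff from Right: p·(-2) + (1−p)·8 = -10p + 8
  the column player's expected payoff from Left: p·9 + (1−p)·(-8) = 17p - 8
  -10p + 8 = 17p - 8  ⇒  -27p = -16  ⇒  p = 16/27.
Set the row player's expected payoff from Up equal to that from Down:
  the row player's payoff to Up: q·(-3) + (1−q)·(-2) = -q - 2
  the row player's payoff to Down: q·(-8) + (1−q)·3 = -11q + 3
  -q - 2 = -11q + 3  ⇒  10q = 5  ⇒  q = 1/2.

p = 16/27, q = 1/2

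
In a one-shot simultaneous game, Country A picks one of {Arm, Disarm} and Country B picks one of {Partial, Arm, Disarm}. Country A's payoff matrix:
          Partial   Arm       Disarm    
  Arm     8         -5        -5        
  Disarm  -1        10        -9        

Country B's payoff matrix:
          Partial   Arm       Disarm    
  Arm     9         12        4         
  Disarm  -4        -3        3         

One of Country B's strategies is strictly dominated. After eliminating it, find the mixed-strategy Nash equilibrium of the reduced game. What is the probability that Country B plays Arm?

Country B's strategy Partial is strictly dominated by Arm: 12 > 9 and -3 > -4. Eliminate Partial.
Country B's mix must leave Country A indifferent between Arm and Disarm.
  Country A's expected payoff from Arm: q·(-5) + (1−q)·(-5) = -5
  Country A's expected payoff from Disarm: q·10 + (1−q)·(-9) = 19q - 9
  -5 = 19q - 9  ⇒  -19q = -4  ⇒  q = 4/19.

q = 4/19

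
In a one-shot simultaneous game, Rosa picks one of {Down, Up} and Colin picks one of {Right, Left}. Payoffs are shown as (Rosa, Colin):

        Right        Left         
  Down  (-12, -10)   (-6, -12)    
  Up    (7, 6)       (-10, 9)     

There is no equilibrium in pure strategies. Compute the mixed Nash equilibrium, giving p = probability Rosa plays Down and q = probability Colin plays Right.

Set Colin's expected payoff from Right equal to that from Left:
  Colin's payoff to Right: p·(-10) + (1−p)·6 = -16p + 6
  Colin's payoff to Left: p·(-12) + (1−p)·9 = -21p + 9
  -16p + 6 = -21p + 9  ⇒  5p = 3  ⇒  p = 3/5.
Set Rosa's expected payoff from Down equal to that from Up:
  Rosa's payoff to Down: q·(-12) + (1−q)·(-6) = -6q - 6
  Rosa's payoff to Up: q·7 + (1−q)·(-10) = 17q - 10
  -6q - 6 = 17q - 10  ⇒  -23q = -4  ⇒  q = 4/23.

p = 3/5, q = 4/23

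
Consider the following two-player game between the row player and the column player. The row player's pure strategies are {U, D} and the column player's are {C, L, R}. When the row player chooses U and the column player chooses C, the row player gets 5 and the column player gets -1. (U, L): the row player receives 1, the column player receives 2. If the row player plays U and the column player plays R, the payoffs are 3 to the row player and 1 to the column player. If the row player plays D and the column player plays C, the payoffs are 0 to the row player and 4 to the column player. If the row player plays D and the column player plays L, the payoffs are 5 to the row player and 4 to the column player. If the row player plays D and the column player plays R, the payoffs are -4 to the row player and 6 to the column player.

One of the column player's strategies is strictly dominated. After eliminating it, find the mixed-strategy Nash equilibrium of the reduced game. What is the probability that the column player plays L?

q = 7/11

The column player's strategy C is strictly dominated by R: 1 > -1 and 6 > 4. Eliminate C.
The row player's indifference between U and D determines the column player's mixing probability q:
  the row player's payoff to U: q·1 + (1−q)·3 = -2q + 3
  the row player's payoff to D: q·5 + (1−q)·(-4) = 9q - 4
  -2q + 3 = 9q - 4  ⇒  -11q = -7  ⇒  q = 7/11.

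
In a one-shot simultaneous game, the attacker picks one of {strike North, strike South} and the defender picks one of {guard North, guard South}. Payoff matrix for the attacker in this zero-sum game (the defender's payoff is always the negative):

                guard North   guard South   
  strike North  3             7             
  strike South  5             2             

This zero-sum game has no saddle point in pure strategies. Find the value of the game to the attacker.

The attacker's indifference between strike North and strike South determines the defender's mixing probability q:
  the attacker's payoff from strike North: q·3 + (1−q)·7 = -4q + 7
  the attacker's payoff from strike South: q·5 + (1−q)·2 = 3q + 2
  -4q + 7 = 3q + 2  ⇒  -7q = -5  ⇒  q = 5/7.
The value is the attacker's expected payoff against this mix (using strike North): (5/7)·3 + (2/7)·7 = 29/7.

v = 29/7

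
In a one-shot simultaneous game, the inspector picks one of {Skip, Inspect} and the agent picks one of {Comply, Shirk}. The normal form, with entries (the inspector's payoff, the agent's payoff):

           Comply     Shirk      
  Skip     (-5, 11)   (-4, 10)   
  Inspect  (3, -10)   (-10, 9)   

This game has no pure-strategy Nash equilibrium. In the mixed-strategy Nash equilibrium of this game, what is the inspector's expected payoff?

-31/7

For the inspector to be willing to mix, the inspector must be indifferent between Skip and Inspect, which pins down the agent's mix.
  the inspector's payoff to Skip: q·(-5) + (1−q)·(-4) = -q - 4
  the inspector's payoff to Inspect: q·3 + (1−q)·(-10) = 13q - 10
  -q - 4 = 13q - 10  ⇒  -14q = -6  ⇒  q = 3/7.
At equilibrium the inspector is indifferent across rows, so the inspector's payoff equals the payoff from Skip: (3/7)·(-5) + (4/7)·(-4) = -31/7.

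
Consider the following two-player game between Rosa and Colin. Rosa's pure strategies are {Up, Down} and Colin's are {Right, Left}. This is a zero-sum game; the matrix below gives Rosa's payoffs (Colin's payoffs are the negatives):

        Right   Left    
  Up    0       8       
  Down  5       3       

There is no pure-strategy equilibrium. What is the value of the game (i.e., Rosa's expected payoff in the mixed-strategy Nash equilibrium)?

v = 4

Colin's mix must leave Rosa indifferent between Up and Down.
  Rosa's payoff to Up: q·0 + (1−q)·8 = -8q + 8
  Rosa's payoff to Down: q·5 + (1−q)·3 = 2q + 3
  -8q + 8 = 2q + 3  ⇒  -10q = -5  ⇒  q = 1/2.
The value is Rosa's expected payoff against this mix (using Up): (1/2)·0 + (1/2)·8 = 4.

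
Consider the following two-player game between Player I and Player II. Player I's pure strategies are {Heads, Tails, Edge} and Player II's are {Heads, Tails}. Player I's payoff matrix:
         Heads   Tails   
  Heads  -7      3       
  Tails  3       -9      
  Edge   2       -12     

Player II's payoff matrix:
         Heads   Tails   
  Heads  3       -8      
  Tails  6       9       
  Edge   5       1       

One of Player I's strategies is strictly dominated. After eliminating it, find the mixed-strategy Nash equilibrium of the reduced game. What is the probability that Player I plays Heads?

p = 3/14

Player I's strategy Edge is strictly dominated by Tails: 3 > 2 and -9 > -12. Eliminate Edge.
For Player II to be willing to mix, Player II must be indifferent between Heads and Tails, which pins down Player I's mix.
  Player II's payoff to Heads: p·3 + (1−p)·6 = -3p + 6
  Player II's payoff to Tails: p·(-8) + (1−p)·9 = -17p + 9
  -3p + 6 = -17p + 9  ⇒  14p = 3  ⇒  p = 3/14.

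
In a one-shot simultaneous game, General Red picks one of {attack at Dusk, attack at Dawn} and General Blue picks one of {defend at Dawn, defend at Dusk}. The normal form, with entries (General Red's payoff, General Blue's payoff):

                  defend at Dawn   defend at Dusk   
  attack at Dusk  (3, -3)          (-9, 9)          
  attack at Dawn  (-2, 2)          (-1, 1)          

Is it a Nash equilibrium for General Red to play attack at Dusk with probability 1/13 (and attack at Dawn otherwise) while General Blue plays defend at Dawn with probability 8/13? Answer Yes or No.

Yes

Check General Blue's indifference given General Red's mix p = 1/13:
  payoff from defend at Dawn = 21/13; payoff from defend at Dusk = 21/13 — equal.
Check General Red's indifference given General Blue's mix q = 8/13:
  payoff from attack at Dusk = -21/13; payoff from attack at Dawn = -21/13 — equal.
Both players are indifferent, so neither can profitably deviate.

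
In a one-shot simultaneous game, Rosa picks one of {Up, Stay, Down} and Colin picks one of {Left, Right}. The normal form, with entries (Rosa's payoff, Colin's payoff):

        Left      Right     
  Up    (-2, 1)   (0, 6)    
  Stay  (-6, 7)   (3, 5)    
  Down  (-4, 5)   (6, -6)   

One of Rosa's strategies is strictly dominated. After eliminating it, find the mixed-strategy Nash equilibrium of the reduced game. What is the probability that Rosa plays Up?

Rosa's strategy Stay is strictly dominated by Down: -4 > -6 and 6 > 3. Eliminate Stay.
Colin's indifference between Left and Right determines Rosa's mixing probability p:
  Colin's payoff from Left: p·1 + (1−p)·5 = -4p + 5
  Colin's payoff from Right: p·6 + (1−p)·(-6) = 12p - 6
  -4p + 5 = 12p - 6  ⇒  -16p = -11  ⇒  p = 11/16.

p = 11/16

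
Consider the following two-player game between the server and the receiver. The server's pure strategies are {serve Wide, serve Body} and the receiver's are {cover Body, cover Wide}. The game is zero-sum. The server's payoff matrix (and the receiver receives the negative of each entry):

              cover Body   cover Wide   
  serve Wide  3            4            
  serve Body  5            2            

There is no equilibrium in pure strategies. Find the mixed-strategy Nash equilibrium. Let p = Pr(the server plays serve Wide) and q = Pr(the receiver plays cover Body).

p = 3/4, q = 1/2

The server's mix must leave the receiver indifferent between cover Body and cover Wide.
  the receiver's expected payoff from cover Body: p·(-3) + (1−p)·(-5) = 2p - 5
  the receiver's expected payoff from cover Wide: p·(-4) + (1−p)·(-2) = -2p - 2
  2p - 5 = -2p - 2  ⇒  4p = 3  ⇒  p = 3/4.
The server's indifference between serve Wide and serve Body determines the receiver's mixing probability q:
  the server's payoff from serve Wide: q·3 + (1−q)·4 = -q + 4
  the server's payoff from serve Body: q·5 + (1−q)·2 = 3q + 2
  -q + 4 = 3q + 2  ⇒  -4q = -2  ⇒  q = 1/2.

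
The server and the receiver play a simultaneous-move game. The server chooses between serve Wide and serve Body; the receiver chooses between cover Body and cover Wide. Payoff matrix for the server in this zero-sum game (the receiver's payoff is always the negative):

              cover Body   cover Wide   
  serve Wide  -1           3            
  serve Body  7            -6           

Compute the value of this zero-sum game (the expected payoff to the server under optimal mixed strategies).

v = 15/17

The server's indifference between serve Wide and serve Body determines the receiver's mixing probability q:
  the server's payoff from serve Wide: q·(-1) + (1−q)·3 = -4q + 3
  the server's payoff from serve Body: q·7 + (1−q)·(-6) = 13q - 6
  -4q + 3 = 13q - 6  ⇒  -17q = -9  ⇒  q = 9/17.
The value is the server's expected payoff against this mix (using serve Wide): (9/17)·(-1) + (8/17)·3 = 15/17.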